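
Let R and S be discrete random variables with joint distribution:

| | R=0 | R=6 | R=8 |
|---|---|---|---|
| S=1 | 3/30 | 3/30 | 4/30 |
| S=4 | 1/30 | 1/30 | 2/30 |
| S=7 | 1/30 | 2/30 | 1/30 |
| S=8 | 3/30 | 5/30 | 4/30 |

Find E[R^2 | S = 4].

P(S = 4) = 2/15.
Σ R^2·P over the event = 0·(1/30) + 36·(1/30) + 64·(2/30) = 82/15.
E[R^2 | S = 4] = (82/15) / (2/15) = 41.

41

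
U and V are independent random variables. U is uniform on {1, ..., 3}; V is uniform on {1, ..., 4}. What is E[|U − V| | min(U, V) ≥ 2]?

5/6

Outcomes with min(U, V) ≥ 2: (2,2), (2,3), (2,4), (3,2), (3,3), (3,4), each with probability 1/12.
E[|U − V| | min(U, V) ≥ 2] = (0 + 1 + 2 + 1 + 0 + 1) / 6 = 5/6.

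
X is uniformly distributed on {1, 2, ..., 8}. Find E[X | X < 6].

3

Given X < 6, X is equally likely to be any of {1, 2, 3, 4, 5}.
E[X | X < 6] = (1 + 2 + 3 + 4 + 5) / 5 = 3.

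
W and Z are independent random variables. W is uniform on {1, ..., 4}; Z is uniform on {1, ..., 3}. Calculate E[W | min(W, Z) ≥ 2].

Outcomes with min(W, Z) ≥ 2: (2,2), (2,3), (3,2), (3,3), (4,2), (4,3), each with probability 1/12.
E[W | min(W, Z) ≥ 2] = (2 + 2 + 3 + 3 + 4 + 4) / 6 = 3.

3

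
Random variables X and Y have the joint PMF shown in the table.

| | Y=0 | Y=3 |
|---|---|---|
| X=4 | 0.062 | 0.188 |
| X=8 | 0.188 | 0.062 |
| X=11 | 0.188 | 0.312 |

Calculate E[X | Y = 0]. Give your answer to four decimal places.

8.7215

P(Y = 0) = 0.438.
Σ X·P over the event = 4·(0.062) + 8·(0.188) + 11·(0.188) = 3.820.
E[X | Y = 0] = (3.820) / (0.438) = 8.7215.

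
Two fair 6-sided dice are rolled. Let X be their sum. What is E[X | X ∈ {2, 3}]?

8/3

P(X ∈ {2, 3}) = 1/12.
Σ over the event: 2·1/36 + 3·1/18 = 2/9.
E[X | X ∈ {2, 3}] = (2/9) / (1/12) = 8/3.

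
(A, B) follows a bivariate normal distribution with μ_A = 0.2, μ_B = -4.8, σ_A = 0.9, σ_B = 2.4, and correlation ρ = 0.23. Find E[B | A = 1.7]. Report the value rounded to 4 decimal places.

-3.8800

For a bivariate normal, E[B | A=x] = μ_B + ρ·(σ_B/σ_A)·(x − μ_A).
E[B | A=1.7] = -4.8 + (0.23)·(2.4/0.9)·(1.7 − (0.2)) = -4.8 + (0.61333)·(1.5) = -3.8800.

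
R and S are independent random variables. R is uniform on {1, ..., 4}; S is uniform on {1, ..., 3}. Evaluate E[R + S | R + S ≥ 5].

P(R + S ≥ 5) = 1/2.
Summing (R+S)·P(x,y) over outcomes with R + S ≥ 5 gives 17/6.
E[R + S | R + S ≥ 5] = (17/6) / (1/2) = 17/3.

17/3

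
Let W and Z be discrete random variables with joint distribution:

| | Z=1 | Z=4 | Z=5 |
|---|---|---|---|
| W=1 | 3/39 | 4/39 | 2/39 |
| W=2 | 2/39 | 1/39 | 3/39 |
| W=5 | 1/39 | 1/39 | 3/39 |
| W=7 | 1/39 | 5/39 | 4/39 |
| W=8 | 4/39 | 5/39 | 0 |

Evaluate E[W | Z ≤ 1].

51/11

P(Z ≤ 1) = 11/39.
Σ W·P over the event = 1·(3/39) + 2·(2/39) + 5·(1/39) + 7·(1/39) + 8·(4/39) = 17/13.
E[W | Z ≤ 1] = (17/13) / (11/39) = 51/11.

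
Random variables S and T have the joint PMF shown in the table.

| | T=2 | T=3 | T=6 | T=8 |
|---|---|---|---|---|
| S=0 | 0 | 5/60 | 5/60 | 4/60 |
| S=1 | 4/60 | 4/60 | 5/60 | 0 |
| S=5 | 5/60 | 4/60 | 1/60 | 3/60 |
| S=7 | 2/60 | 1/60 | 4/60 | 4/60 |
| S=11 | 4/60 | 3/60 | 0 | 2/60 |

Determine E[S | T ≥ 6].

103/28

P(T ≥ 6) = 7/15.
Σ S·P over the event = 0·(5/60) + 0·(4/60) + 1·(5/60) + 5·(1/60) + 5·(3/60) + 7·(4/60) + 7·(4/60) + 11·(2/60) = 103/60.
E[S | T ≥ 6] = (103/60) / (7/15) = 103/28.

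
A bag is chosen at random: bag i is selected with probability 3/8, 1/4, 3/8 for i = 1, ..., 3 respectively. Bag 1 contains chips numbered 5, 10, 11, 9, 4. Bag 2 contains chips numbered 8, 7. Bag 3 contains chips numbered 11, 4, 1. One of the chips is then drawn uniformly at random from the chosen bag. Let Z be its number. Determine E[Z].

E[Z | bag 1] = (5+10+11+9+4)/5 = 39/5.
E[Z | bag 2] = (8+7)/2 = 15/2.
E[Z | bag 3] = (11+4+1)/3 = 16/3.
By the law of total expectation,
E[Z] = (3/8)·(39/5) + (1/4)·(15/2) + (3/8)·(16/3) = 34/5.

34/5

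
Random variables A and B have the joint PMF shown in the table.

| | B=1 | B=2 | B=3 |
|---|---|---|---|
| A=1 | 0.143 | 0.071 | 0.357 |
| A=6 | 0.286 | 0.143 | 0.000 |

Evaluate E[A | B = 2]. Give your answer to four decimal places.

4.3411

P(B = 2) = 0.214.
Σ A·P over the event = 1·(0.071) + 6·(0.143) = 0.929.
E[A | B = 2] = (0.929) / (0.214) = 4.3411.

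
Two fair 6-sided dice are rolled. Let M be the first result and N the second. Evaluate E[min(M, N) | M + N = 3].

1

P(M + N = 3) = 1/18.
Summing min(M,N)·P(x,y) over outcomes with M + N = 3 gives 1/18.
E[min(M, N) | M + N = 3] = (1/18) / (1/18) = 1.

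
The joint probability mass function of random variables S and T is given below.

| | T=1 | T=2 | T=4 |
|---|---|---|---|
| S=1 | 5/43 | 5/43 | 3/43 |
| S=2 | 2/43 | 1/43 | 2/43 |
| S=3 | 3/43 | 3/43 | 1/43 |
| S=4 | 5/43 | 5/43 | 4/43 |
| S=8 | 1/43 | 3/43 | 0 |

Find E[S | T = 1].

23/8

P(T = 1) = 16/43.
Σ S·P over the event = 1·(5/43) + 2·(2/43) + 3·(3/43) + 4·(5/43) + 8·(1/43) = 46/43.
E[S | T = 1] = (46/43) / (16/43) = 23/8.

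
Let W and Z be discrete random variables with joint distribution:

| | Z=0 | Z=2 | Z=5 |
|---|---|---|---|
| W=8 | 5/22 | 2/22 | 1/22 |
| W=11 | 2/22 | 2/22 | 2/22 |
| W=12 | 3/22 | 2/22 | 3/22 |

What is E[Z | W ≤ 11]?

23/14

P(W ≤ 11) = 7/11.
Summing Z·P(W=x,Z=y) over the conditioning event gives 23/22.
E[Z | W ≤ 11] = (23/22) / (7/11) = 23/14.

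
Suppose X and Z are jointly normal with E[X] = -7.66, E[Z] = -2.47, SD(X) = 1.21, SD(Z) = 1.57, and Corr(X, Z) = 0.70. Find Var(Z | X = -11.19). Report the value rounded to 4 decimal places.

1.2571

Var(Z | X=x) = (1 − ρ²)·σ_Z².
Var(Z | X=-11.19) = (1.57)²·(1 − (0.70)²) = 2.4649·0.51 = 1.2571.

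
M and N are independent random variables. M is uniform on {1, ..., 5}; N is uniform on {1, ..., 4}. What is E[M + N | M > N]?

6

Outcomes with M > N: (2,1), (3,1), (3,2), (4,1), (4,2), (4,3), (5,1), (5,2), (5,3), (5,4), each with probability 1/20.
E[M + N | M > N] = (3 + 4 + 5 + 5 + 6 + 7 + 6 + 7 + 8 + 9) / 10 = 6.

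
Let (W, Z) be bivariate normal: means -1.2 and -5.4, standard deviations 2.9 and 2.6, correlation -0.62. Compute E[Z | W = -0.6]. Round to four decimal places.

For a bivariate normal, E[Z | W=x] = μ_Z + ρ·(σ_Z/σ_W)·(x − μ_W).
E[Z | W=-0.6] = -5.4 + (-0.62)·(2.6/2.9)·(-0.6 − (-1.2)) = -5.4 + (-0.55586)·(0.6) = -5.7335.

-5.7335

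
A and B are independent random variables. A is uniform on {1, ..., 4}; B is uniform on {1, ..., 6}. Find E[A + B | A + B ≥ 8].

26/3

P(A + B ≥ 8) = 1/4.
Summing (A+B)·P(x,y) over outcomes with A + B ≥ 8 gives 13/6.
E[A + B | A + B ≥ 8] = (13/6) / (1/4) = 26/3.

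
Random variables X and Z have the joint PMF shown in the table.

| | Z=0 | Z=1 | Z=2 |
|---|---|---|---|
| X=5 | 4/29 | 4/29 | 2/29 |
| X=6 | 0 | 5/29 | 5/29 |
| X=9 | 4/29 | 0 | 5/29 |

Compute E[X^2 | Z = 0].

53

P(Z = 0) = 8/29.
Σ X^2·P over the event = 25·(4/29) + 81·(4/29) = 424/29.
E[X^2 | Z = 0] = (424/29) / (8/29) = 53.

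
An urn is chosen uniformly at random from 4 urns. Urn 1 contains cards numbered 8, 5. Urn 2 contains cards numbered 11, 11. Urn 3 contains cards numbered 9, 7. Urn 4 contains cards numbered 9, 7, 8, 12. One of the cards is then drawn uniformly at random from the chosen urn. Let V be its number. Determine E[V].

69/8

E[V | urn 1] = (8+5)/2 = 13/2.
E[V | urn 2] = (11+11)/2 = 11.
E[V | urn 3] = (9+7)/2 = 8.
E[V | urn 4] = (9+7+8+12)/4 = 9.
E[V] = (1/4)·(13/2) + (1/4)·(11) + (1/4)·(8) + (1/4)·(9) = 69/8.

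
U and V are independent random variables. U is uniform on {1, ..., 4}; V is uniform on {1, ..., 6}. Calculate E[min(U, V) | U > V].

Outcomes with U > V: (2,1), (3,1), (3,2), (4,1), (4,2), (4,3), each with probability 1/24.
E[min(U, V) | U > V] = (1 + 1 + 2 + 1 + 2 + 3) / 6 = 5/3.

5/3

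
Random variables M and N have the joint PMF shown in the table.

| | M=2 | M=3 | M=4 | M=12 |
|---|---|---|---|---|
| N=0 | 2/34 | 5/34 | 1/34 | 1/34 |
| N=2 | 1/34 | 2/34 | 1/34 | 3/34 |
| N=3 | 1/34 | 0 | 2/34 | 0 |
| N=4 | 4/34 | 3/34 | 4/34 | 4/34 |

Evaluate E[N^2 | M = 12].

P(M = 12) = 4/17.
Σ N^2·P over the event = 0·(1/34) + 4·(3/34) + 16·(4/34) = 38/17.
E[N^2 | M = 12] = (38/17) / (4/17) = 19/2.

19/2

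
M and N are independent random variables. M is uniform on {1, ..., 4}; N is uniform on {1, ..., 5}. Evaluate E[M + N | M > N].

5

P(M > N) = 3/10.
Summing (M+N)·P(x,y) over outcomes with M > N gives 3/2.
E[M + N | M > N] = (3/2) / (3/10) = 5.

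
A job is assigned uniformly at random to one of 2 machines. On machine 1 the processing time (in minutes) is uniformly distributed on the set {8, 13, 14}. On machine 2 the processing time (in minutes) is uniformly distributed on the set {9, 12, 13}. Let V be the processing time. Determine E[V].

E[V | machine 1] = (8+13+14)/3 = 35/3.
E[V | machine 2] = (9+12+13)/3 = 34/3.
By the law of total expectation,
E[V] = (1/2)·(35/3) + (1/2)·(34/3) = 23/2.

23/2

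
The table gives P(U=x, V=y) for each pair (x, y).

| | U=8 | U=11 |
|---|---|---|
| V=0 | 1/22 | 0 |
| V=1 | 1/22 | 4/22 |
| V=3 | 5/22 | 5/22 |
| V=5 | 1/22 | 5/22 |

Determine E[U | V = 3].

19/2

P(V = 3) = 5/11.
Σ U·P over the event = 8·(5/22) + 11·(5/22) = 95/22.
E[U | V = 3] = (95/22) / (5/11) = 19/2.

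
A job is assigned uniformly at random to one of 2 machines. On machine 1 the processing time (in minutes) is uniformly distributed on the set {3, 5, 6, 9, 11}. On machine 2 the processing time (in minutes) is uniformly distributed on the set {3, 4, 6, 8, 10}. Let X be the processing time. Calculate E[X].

E[X | machine 1] = (3+5+6+9+11)/5 = 34/5.
E[X | machine 2] = (3+4+6+8+10)/5 = 31/5.
By the law of total expectation,
E[X] = (1/2)·(34/5) + (1/2)·(31/5) = 13/2.

13/2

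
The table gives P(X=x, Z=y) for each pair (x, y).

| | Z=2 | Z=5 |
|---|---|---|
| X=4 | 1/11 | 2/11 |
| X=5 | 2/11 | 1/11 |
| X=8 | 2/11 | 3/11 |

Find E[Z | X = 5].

3

P(X = 5) = 3/11.
Σ Z·P over the event = 2·(2/11) + 5·(1/11) = 9/11.
E[Z | X = 5] = (9/11) / (3/11) = 3.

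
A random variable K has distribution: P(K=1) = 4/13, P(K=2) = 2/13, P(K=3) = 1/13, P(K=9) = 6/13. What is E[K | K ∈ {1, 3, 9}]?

61/11

P(K ∈ {1, 3, 9}) = 11/13.
Σ over the event: 1·4/13 + 3·1/13 + 9·6/13 = 61/13.
E[K | K ∈ {1, 3, 9}] = (61/13) / (11/13) = 61/11.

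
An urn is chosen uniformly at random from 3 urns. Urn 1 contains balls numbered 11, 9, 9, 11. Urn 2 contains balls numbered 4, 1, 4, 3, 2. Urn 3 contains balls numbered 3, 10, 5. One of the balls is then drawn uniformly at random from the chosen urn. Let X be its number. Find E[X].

E[X | urn 1] = (11+9+9+11)/4 = 10.
E[X | urn 2] = (4+1+4+3+2)/5 = 14/5.
E[X | urn 3] = (3+10+5)/3 = 6.
E[X] = (1/3)·(10) + (1/3)·(14/5) + (1/3)·(6) = 94/15.

94/15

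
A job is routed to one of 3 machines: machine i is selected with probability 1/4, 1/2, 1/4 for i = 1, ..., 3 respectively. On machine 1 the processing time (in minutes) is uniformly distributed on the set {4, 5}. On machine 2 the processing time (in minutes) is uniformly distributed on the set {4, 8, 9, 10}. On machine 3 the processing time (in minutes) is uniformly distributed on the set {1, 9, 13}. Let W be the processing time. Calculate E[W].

E[W | machine 1] = (4+5)/2 = 9/2.
E[W | machine 2] = (4+8+9+10)/4 = 31/4.
E[W | machine 3] = (1+9+13)/3 = 23/3.
E[W] = (1/4)·(9/2) + (1/2)·(31/4) + (1/4)·(23/3) = 83/12.

83/12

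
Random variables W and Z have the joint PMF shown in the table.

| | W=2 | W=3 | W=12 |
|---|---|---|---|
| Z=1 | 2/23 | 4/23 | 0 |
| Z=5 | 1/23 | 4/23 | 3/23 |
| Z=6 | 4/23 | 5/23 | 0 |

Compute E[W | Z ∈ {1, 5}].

P(Z ∈ {1, 5}) = 14/23.
Summing W·P(W=x,Z=y) over the conditioning event gives 66/23.
E[W | Z ∈ {1, 5}] = (66/23) / (14/23) = 33/7.

33/7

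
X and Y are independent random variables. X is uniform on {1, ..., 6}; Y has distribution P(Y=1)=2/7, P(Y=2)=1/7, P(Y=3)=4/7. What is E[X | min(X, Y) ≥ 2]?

4

P(min(X, Y) ≥ 2) = 25/42.
Summing X·P(x,y) over outcomes with min(X, Y) ≥ 2 gives 50/21.
E[X | min(X, Y) ≥ 2] = (50/21) / (25/42) = 4.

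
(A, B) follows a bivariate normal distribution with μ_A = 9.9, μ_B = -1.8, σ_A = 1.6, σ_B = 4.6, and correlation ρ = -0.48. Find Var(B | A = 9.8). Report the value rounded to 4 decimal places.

For a bivariate normal, Var(B | A=x) = σ_B²(1 − ρ²).
Var(B | A=9.8) = (4.6)²·(1 − (-0.48)²) = 21.16·0.7696 = 16.2847.

16.2847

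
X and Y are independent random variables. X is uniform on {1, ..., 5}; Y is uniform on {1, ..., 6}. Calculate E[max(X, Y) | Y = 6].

Outcomes with Y = 6: (1,6), (2,6), (3,6), (4,6), (5,6), each with probability 1/30.
E[max(X, Y) | Y = 6] = (6 + 6 + 6 + 6 + 6) / 5 = 6.

6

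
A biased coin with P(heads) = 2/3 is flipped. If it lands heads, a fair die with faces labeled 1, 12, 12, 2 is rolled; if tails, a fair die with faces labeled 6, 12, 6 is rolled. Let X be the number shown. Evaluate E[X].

E[X | heads] = (1+12+12+2)/4 = 27/4.
E[X | tails] = (6+12+6)/3 = 8.
By the law of total expectation,
E[X] = (2/3)·(27/4) + (1/3)·(8) = 43/6.

43/6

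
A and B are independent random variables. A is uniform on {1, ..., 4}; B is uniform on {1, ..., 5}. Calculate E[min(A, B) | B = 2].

Outcomes with B = 2: (1,2), (2,2), (3,2), (4,2), each with probability 1/20.
E[min(A, B) | B = 2] = (1 + 2 + 2 + 2) / 4 = 7/4.

7/4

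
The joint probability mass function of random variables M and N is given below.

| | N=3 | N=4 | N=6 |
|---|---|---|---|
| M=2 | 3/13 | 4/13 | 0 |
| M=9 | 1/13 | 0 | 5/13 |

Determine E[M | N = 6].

9

P(N = 6) = 5/13.
Σ M·P over the event = 9·(5/13) = 45/13.
E[M | N = 6] = (45/13) / (5/13) = 9.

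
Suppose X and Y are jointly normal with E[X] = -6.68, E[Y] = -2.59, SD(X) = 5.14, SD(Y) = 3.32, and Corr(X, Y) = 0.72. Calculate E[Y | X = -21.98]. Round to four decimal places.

For a bivariate normal, E[Y | X=x] = μ_Y + ρ·(σ_Y/σ_X)·(x − μ_X).
E[Y | X=-21.98] = -2.59 + (0.72)·(3.32/5.14)·(-21.98 − (-6.68)) = -2.59 + (0.46506)·(-15.3) = -9.7054.

-9.7054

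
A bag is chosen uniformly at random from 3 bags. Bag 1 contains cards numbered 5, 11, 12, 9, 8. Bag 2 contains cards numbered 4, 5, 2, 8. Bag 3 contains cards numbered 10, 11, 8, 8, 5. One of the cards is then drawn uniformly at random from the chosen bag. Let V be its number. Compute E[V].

443/60

E[V | bag 1] = (5+11+12+9+8)/5 = 9.
E[V | bag 2] = (4+5+2+8)/4 = 19/4.
E[V | bag 3] = (10+11+8+8+5)/5 = 42/5.
By the law of total expectation,
E[V] = (1/3)·(9) + (1/3)·(19/4) + (1/3)·(42/5) = 443/60.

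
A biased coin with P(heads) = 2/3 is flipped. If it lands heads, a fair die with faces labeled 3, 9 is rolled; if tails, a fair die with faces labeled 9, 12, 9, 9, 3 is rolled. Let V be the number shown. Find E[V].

E[V | heads] = (3+9)/2 = 6.
E[V | tails] = (9+12+9+9+3)/5 = 42/5.
E[V] = (2/3)·(6) + (1/3)·(42/5) = 34/5.

34/5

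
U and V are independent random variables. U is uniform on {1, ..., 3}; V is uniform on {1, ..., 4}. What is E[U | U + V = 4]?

2

P(U + V = 4) = 1/4.
Summing U·P(x,y) over outcomes with U + V = 4 gives 1/2.
E[U | U + V = 4] = (1/2) / (1/4) = 2.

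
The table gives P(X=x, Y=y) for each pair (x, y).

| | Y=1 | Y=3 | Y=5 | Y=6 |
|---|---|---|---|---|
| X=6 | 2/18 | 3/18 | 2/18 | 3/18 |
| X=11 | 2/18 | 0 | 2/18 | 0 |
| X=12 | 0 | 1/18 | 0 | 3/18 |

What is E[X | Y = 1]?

P(Y = 1) = 2/9.
Σ X·P over the event = 6·(2/18) + 11·(2/18) = 17/9.
E[X | Y = 1] = (17/9) / (2/9) = 17/2.

17/2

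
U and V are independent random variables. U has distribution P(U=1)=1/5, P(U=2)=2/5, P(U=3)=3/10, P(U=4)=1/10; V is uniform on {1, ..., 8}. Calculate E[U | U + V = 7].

P(U + V = 7) = 1/8.
Summing U·P(x,y) over outcomes with U + V = 7 gives 23/80.
E[U | U + V = 7] = (23/80) / (1/8) = 23/10.

23/10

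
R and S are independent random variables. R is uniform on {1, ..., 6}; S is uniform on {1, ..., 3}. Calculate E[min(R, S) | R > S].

P(R > S) = 2/3.
Summing min(R,S)·P(x,y) over outcomes with R > S gives 11/9.
E[min(R, S) | R > S] = (11/9) / (2/3) = 11/6.

11/6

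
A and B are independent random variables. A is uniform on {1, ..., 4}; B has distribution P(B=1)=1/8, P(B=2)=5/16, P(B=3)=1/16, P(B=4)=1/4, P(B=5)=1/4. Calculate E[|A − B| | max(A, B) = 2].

P(max(A, B) = 2) = 3/16.
Summing |A−B|·P(x,y) over outcomes with max(A, B) = 2 gives 7/64.
E[|A − B| | max(A, B) = 2] = (7/64) / (3/16) = 7/12.

7/12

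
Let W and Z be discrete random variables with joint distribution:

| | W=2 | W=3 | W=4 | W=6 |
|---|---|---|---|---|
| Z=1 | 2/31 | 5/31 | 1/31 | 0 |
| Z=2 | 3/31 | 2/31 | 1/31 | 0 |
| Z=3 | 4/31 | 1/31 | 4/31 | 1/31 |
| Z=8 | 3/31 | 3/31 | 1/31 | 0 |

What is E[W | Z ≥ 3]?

52/17

P(Z ≥ 3) = 17/31.
Σ W·P over the event = 2·(4/31) + 2·(3/31) + 3·(1/31) + 3·(3/31) + 4·(4/31) + 4·(1/31) + 6·(1/31) = 52/31.
E[W | Z ≥ 3] = (52/31) / (17/31) = 52/17.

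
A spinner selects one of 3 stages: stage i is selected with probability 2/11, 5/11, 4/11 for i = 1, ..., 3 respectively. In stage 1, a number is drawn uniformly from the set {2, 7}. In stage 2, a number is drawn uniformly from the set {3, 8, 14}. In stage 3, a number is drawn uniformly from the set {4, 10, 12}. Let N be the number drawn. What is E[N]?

256/33

E[N | stage 1] = (2+7)/2 = 9/2.
E[N | stage 2] = (3+8+14)/3 = 25/3.
E[N | stage 3] = (4+10+12)/3 = 26/3.
By the law of total expectation,
E[N] = (2/11)·(9/2) + (5/11)·(25/3) + (4/11)·(26/3) = 256/33.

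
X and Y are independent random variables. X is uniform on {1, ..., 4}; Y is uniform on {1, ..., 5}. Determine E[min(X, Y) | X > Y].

Outcomes with X > Y: (2,1), (3,1), (3,2), (4,1), (4,2), (4,3), each with probability 1/20.
E[min(X, Y) | X > Y] = (1 + 1 + 2 + 1 + 2 + 3) / 6 = 5/3.

5/3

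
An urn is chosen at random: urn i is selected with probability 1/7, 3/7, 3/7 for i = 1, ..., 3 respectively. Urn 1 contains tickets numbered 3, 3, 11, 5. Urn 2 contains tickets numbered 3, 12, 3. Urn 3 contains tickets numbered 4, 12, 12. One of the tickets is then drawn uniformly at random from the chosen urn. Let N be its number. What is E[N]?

103/14

E[N | urn 1] = (3+3+11+5)/4 = 11/2.
E[N | urn 2] = (3+12+3)/3 = 6.
E[N | urn 3] = (4+12+12)/3 = 28/3.
E[N] = (1/7)·(11/2) + (3/7)·(6) + (3/7)·(28/3) = 103/14.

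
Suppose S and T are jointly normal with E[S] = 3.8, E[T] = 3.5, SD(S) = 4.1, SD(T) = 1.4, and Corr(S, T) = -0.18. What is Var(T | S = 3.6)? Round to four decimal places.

1.8965

The conditional variance in a bivariate normal is σ_T²(1 − ρ²), independent of x.
Var(T | S=3.6) = (1.4)²·(1 − (-0.18)²) = 1.96·0.9676 = 1.8965.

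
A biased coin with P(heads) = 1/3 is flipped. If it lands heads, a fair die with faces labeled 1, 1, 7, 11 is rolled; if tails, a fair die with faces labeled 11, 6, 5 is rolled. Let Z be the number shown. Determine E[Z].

E[Z | heads] = (1+1+7+11)/4 = 5.
E[Z | tails] = (11+6+5)/3 = 22/3.
By the law of total expectation,
E[Z] = (1/3)·(5) + (2/3)·(22/3) = 59/9.

59/9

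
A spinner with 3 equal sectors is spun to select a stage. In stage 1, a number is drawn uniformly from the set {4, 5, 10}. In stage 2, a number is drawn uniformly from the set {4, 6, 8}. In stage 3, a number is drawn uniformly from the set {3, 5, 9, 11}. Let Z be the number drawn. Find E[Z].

E[Z | stage 1] = (4+5+10)/3 = 19/3.
E[Z | stage 2] = (4+6+8)/3 = 6.
E[Z | stage 3] = (3+5+9+11)/4 = 7.
By the law of total expectation,
E[Z] = (1/3)·(19/3) + (1/3)·(6) + (1/3)·(7) = 58/9.

58/9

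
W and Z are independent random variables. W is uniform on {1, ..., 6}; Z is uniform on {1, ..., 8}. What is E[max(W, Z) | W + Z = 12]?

7

P(W + Z = 12) = 1/16.
Summing max(W,Z)·P(x,y) over outcomes with W + Z = 12 gives 7/16.
E[max(W, Z) | W + Z = 12] = (7/16) / (1/16) = 7.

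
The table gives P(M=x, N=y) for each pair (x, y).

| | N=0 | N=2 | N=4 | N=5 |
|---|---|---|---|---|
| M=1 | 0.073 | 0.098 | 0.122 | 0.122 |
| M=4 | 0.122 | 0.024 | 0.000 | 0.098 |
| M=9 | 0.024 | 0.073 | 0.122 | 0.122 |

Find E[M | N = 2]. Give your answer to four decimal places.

4.3641

P(N = 2) = 0.195.
Σ M·P over the event = 1·(0.098) + 4·(0.024) + 9·(0.073) = 0.851.
E[M | N = 2] = (0.851) / (0.195) = 4.3641.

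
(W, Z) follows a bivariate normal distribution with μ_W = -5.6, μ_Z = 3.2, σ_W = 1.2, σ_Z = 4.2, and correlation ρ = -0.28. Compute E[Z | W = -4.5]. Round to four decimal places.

2.1220

For a bivariate normal, E[Z | W=x] = μ_Z + ρ·(σ_Z/σ_W)·(x − μ_W).
E[Z | W=-4.5] = 3.2 + (-0.28)·(4.2/1.2)·(-4.5 − (-5.6)) = 3.2 + (-0.98)·(1.1) = 2.1220.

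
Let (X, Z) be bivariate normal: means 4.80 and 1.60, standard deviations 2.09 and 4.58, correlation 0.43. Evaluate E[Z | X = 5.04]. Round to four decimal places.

1.8262

For a bivariate normal, E[Z | X=x] = μ_Z + ρ·(σ_Z/σ_X)·(x − μ_X).
E[Z | X=5.04] = 1.60 + (0.43)·(4.58/2.09)·(5.04 − (4.80)) = 1.60 + (0.9423)·(0.24) = 1.8262.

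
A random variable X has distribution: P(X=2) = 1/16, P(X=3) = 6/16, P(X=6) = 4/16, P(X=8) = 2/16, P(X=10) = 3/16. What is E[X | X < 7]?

4

P(X < 7) = 11/16.
Σ over the event: 2·1/16 + 3·3/8 + 6·1/4 = 11/4.
E[X | X < 7] = (11/4) / (11/16) = 4.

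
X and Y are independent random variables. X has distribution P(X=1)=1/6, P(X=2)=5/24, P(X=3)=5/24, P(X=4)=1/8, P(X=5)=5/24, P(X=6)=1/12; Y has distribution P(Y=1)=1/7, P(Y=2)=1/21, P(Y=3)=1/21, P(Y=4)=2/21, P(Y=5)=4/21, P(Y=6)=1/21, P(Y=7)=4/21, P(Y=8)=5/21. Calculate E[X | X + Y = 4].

P(X + Y = 4) = 1/21.
Summing X·P(x,y) over outcomes with X + Y = 4 gives 59/504.
E[X | X + Y = 4] = (59/504) / (1/21) = 59/24.

59/24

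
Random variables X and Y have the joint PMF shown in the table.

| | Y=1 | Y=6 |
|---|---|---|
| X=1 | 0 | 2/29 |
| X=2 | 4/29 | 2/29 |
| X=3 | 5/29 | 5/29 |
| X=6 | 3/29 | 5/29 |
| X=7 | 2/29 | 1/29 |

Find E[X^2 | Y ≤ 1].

267/14

P(Y ≤ 1) = 14/29.
Summing X^2·P(X=x,Y=y) over the conditioning event gives 267/29.
E[X^2 | Y ≤ 1] = (267/29) / (14/29) = 267/14.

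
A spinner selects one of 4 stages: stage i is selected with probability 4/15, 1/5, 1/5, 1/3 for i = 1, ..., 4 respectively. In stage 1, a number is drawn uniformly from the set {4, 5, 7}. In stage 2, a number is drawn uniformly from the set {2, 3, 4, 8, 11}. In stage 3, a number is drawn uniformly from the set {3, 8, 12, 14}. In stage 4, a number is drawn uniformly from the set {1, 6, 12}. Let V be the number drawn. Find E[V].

1951/300

E[V | stage 1] = (4+5+7)/3 = 16/3.
E[V | stage 2] = (2+3+4+8+11)/5 = 28/5.
E[V | stage 3] = (3+8+12+14)/4 = 37/4.
E[V | stage 4] = (1+6+12)/3 = 19/3.
E[V] = (4/15)·(16/3) + (1/5)·(28/5) + (1/5)·(37/4) + (1/3)·(19/3) = 1951/300.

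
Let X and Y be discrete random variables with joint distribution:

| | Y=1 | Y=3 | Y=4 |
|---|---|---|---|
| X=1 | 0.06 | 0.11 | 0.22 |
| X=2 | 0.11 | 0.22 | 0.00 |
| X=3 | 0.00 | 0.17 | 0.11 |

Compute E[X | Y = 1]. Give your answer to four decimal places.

1.6471

P(Y = 1) = 0.17.
Σ X·P over the event = 1·(0.06) + 2·(0.11) = 0.28.
E[X | Y = 1] = (0.28) / (0.17) = 1.6471.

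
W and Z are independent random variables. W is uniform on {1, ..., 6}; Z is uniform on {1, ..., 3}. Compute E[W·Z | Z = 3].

21/2

Outcomes with Z = 3: (1,3), (2,3), (3,3), (4,3), (5,3), (6,3), each with probability 1/18.
E[W·Z | Z = 3] = (3 + 6 + 9 + 12 + 15 + 18) / 6 = 21/2.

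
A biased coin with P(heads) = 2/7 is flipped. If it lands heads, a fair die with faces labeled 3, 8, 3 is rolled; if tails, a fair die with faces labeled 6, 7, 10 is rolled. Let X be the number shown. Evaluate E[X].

143/21

E[X | heads] = (3+8+3)/3 = 14/3.
E[X | tails] = (6+7+10)/3 = 23/3.
By the law of total expectation,
E[X] = (2/7)·(14/3) + (5/7)·(23/3) = 143/21.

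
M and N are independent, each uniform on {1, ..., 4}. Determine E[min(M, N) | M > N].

P(M > N) = 3/8.
Summing min(M,N)·P(x,y) over outcomes with M > N gives 5/8.
E[min(M, N) | M > N] = (5/8) / (3/8) = 5/3.

5/3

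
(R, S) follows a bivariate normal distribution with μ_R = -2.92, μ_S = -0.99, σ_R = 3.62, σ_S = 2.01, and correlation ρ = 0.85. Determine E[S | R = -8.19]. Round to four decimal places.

The regression of S on R has slope ρ·σ_S/σ_R and passes through (μ_R, μ_S).
E[S | R=-8.19] = -0.99 + (0.85)·(2.01/3.62)·(-8.19 − (-2.92)) = -0.99 + (0.47196)·(-5.27) = -3.4772.

-3.4772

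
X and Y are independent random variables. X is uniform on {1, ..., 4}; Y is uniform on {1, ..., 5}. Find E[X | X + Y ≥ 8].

P(X + Y ≥ 8) = 3/20.
Summing X·P(x,y) over outcomes with X + Y ≥ 8 gives 11/20.
E[X | X + Y ≥ 8] = (11/20) / (3/20) = 11/3.

11/3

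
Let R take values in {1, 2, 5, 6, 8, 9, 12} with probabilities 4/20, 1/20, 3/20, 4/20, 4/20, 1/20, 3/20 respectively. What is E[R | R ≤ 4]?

P(R ≤ 4) = 1/4.
Σ over the event: 1·1/5 + 2·1/20 = 3/10.
E[R | R ≤ 4] = (3/10) / (1/4) = 6/5.

6/5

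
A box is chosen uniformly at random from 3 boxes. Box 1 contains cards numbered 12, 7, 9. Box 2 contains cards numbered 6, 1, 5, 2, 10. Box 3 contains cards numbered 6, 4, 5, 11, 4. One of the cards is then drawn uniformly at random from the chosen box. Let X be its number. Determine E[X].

E[X | box 1] = (12+7+9)/3 = 28/3.
E[X | box 2] = (6+1+5+2+10)/5 = 24/5.
E[X | box 3] = (6+4+5+11+4)/5 = 6.
By the law of total expectation,
E[X] = (1/3)·(28/3) + (1/3)·(24/5) + (1/3)·(6) = 302/45.

302/45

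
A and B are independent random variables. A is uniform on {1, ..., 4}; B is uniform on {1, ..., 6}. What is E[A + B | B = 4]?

Outcomes with B = 4: (1,4), (2,4), (3,4), (4,4), each with probability 1/24.
E[A + B | B = 4] = (5 + 6 + 7 + 8) / 4 = 13/2.

13/2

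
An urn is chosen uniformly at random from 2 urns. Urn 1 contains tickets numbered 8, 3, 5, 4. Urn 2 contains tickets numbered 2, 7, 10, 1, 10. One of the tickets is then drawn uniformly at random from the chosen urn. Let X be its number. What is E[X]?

11/2

E[X | urn 1] = (8+3+5+4)/4 = 5.
E[X | urn 2] = (2+7+10+1+10)/5 = 6.
By the law of total expectation,
E[X] = (1/2)·(5) + (1/2)·(6) = 11/2.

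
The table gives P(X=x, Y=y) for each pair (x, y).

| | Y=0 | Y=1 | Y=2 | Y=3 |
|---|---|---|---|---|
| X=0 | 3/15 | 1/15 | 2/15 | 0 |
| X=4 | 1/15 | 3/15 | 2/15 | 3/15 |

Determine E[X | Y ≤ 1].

P(Y ≤ 1) = 8/15.
Σ X·P over the event = 0·(3/15) + 0·(1/15) + 4·(1/15) + 4·(3/15) = 16/15.
E[X | Y ≤ 1] = (16/15) / (8/15) = 2.

2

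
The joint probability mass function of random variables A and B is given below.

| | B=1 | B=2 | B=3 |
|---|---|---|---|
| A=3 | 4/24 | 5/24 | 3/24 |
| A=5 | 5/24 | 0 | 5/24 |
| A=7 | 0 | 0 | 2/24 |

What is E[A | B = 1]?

P(B = 1) = 3/8.
Σ A·P over the event = 3·(4/24) + 5·(5/24) = 37/24.
E[A | B = 1] = (37/24) / (3/8) = 37/9.

37/9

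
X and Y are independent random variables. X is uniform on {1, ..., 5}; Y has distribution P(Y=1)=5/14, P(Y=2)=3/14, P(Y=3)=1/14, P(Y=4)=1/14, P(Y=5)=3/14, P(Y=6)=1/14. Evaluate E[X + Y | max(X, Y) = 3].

50/11

P(max(X, Y) = 3) = 11/70.
Summing (X+Y)·P(x,y) over outcomes with max(X, Y) = 3 gives 5/7.
E[X + Y | max(X, Y) = 3] = (5/7) / (11/70) = 50/11.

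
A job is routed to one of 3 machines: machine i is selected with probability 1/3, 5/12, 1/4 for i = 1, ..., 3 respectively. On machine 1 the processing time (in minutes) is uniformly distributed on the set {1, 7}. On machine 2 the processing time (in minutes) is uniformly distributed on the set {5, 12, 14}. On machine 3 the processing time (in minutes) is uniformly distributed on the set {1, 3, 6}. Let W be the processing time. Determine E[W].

233/36

E[W | machine 1] = (1+7)/2 = 4.
E[W | machine 2] = (5+12+14)/3 = 31/3.
E[W | machine 3] = (1+3+6)/3 = 10/3.
By the law of total expectation,
E[W] = (1/3)·(4) + (5/12)·(31/3) + (1/4)·(10/3) = 233/36.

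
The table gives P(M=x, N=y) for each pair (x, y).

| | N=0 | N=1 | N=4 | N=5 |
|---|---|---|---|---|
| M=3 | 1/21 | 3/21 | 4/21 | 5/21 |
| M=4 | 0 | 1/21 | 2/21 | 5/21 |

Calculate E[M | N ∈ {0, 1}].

16/5

P(N ∈ {0, 1}) = 5/21.
Σ M·P over the event = 3·(1/21) + 3·(3/21) + 4·(1/21) = 16/21.
E[M | N ∈ {0, 1}] = (16/21) / (5/21) = 16/5.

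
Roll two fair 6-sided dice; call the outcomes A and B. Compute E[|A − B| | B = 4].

P(B = 4) = 1/6.
Summing |A−B|·P(x,y) over outcomes with B = 4 gives 1/4.
E[|A − B| | B = 4] = (1/4) / (1/6) = 3/2.

3/2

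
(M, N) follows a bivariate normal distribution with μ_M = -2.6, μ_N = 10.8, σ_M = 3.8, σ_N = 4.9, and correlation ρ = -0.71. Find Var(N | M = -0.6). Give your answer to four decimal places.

11.9066

The conditional variance in a bivariate normal is σ_N²(1 − ρ²), independent of x.
Var(N | M=-0.6) = (4.9)²·(1 − (-0.71)²) = 24.01·0.4959 = 11.9066.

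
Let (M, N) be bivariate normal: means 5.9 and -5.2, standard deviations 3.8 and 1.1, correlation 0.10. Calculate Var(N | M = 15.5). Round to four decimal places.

The conditional variance in a bivariate normal is σ_N²(1 − ρ²), independent of x.
Var(N | M=15.5) = (1.1)²·(1 − (0.10)²) = 1.21·0.99 = 1.1979.

1.1979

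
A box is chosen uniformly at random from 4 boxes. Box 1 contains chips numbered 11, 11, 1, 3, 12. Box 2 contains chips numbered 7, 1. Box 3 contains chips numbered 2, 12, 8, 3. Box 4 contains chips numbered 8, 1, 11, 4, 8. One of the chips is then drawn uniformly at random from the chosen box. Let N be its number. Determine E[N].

E[N | box 1] = (11+11+1+3+12)/5 = 38/5.
E[N | box 2] = (7+1)/2 = 4.
E[N | box 3] = (2+12+8+3)/4 = 25/4.
E[N | box 4] = (8+1+11+4+8)/5 = 32/5.
By the law of total expectation,
E[N] = (1/4)·(38/5) + (1/4)·(4) + (1/4)·(25/4) + (1/4)·(32/5) = 97/16.

97/16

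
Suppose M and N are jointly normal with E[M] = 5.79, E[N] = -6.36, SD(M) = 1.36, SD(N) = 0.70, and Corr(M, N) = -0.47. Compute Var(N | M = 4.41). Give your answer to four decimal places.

For a bivariate normal, Var(N | M=x) = σ_N²(1 − ρ²).
Var(N | M=4.41) = (0.70)²·(1 − (-0.47)²) = 0.49·0.7791 = 0.3818.

0.3818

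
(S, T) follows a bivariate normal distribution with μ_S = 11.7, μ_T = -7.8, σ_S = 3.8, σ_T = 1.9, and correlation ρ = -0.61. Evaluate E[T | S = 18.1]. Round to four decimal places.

-9.7520

The regression of T on S has slope ρ·σ_T/σ_S and passes through (μ_S, μ_T).
E[T | S=18.1] = -7.8 + (-0.61)·(1.9/3.8)·(18.1 − (11.7)) = -7.8 + (-0.305)·(6.4) = -9.7520.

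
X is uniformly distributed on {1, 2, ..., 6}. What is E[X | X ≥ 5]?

11/2

Given X ≥ 5, X is equally likely to be any of {5, 6}.
E[X | X ≥ 5] = (5 + 6) / 2 = 11/2.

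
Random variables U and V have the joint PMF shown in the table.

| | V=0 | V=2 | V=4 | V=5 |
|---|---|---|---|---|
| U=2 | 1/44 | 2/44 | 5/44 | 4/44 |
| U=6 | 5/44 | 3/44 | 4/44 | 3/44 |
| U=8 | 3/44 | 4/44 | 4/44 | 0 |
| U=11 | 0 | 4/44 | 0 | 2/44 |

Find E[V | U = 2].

P(U = 2) = 3/11.
Σ V·P over the event = 0·(1/44) + 2·(2/44) + 4·(5/44) + 5·(4/44) = 1.
E[V | U = 2] = (1) / (3/11) = 11/3.

11/3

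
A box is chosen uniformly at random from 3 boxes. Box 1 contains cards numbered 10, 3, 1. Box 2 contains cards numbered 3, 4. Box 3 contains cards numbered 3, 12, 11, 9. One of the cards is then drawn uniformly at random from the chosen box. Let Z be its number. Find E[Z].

E[Z | box 1] = (10+3+1)/3 = 14/3.
E[Z | box 2] = (3+4)/2 = 7/2.
E[Z | box 3] = (3+12+11+9)/4 = 35/4.
By the law of total expectation,
E[Z] = (1/3)·(14/3) + (1/3)·(7/2) + (1/3)·(35/4) = 203/36.

203/36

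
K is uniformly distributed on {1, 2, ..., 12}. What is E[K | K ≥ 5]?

Given K ≥ 5, K is equally likely to be any of {5, 6, 7, 8, 9, 10, 11, 12}.
E[K | K ≥ 5] = (5 + 6 + 7 + 8 + 9 + 10 + 11 + 12) / 8 = 17/2.

17/2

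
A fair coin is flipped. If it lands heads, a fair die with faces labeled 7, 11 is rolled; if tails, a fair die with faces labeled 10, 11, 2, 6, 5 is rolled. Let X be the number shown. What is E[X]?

79/10

E[X | heads] = (7+11)/2 = 9.
E[X | tails] = (10+11+2+6+5)/5 = 34/5.
E[X] = (1/2)·(9) + (1/2)·(34/5) = 79/10.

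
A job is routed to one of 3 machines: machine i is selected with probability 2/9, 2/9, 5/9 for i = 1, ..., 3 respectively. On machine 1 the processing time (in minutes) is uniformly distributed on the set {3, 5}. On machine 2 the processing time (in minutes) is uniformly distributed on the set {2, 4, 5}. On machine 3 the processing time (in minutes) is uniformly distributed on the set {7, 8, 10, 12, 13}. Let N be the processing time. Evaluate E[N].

196/27

E[N | machine 1] = (3+5)/2 = 4.
E[N | machine 2] = (2+4+5)/3 = 11/3.
E[N | machine 3] = (7+8+10+12+13)/5 = 10.
E[N] = (2/9)·(4) + (2/9)·(11/3) + (5/9)·(10) = 196/27.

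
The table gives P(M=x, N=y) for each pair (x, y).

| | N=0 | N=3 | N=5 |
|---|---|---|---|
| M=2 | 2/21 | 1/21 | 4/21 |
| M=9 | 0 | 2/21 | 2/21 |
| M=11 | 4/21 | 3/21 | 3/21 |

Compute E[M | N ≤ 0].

8

P(N ≤ 0) = 2/7.
Summing M·P(M=x,N=y) over the conditioning event gives 16/7.
E[M | N ≤ 0] = (16/7) / (2/7) = 8.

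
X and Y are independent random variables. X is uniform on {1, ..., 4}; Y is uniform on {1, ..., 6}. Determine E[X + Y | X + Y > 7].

Outcomes with X + Y > 7: (2,6), (3,5), (3,6), (4,4), (4,5), (4,6), each with probability 1/24.
E[X + Y | X + Y > 7] = (8 + 8 + 9 + 8 + 9 + 10) / 6 = 26/3.

26/3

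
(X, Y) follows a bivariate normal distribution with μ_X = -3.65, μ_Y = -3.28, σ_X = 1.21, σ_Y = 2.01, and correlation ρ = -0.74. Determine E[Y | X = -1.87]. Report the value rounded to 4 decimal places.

-5.4681

E[Y | X=x] = μ_Y + ρ(σ_Y/σ_X)(x − μ_X) for jointly normal variables.
E[Y | X=-1.87] = -3.28 + (-0.74)·(2.01/1.21)·(-1.87 − (-3.65)) = -3.28 + (-1.22926)·(1.78) = -5.4681.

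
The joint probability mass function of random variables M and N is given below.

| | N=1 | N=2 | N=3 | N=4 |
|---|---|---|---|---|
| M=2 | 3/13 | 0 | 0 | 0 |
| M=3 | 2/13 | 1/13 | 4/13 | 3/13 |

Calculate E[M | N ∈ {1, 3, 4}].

P(N ∈ {1, 3, 4}) = 12/13.
Σ M·P over the event = 2·(3/13) + 3·(2/13) + 3·(4/13) + 3·(3/13) = 33/13.
E[M | N ∈ {1, 3, 4}] = (33/13) / (12/13) = 11/4.

11/4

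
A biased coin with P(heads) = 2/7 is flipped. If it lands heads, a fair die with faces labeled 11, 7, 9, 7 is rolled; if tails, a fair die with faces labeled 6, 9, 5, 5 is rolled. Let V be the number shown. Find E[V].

E[V | heads] = (11+7+9+7)/4 = 17/2.
E[V | tails] = (6+9+5+5)/4 = 25/4.
By the law of total expectation,
E[V] = (2/7)·(17/2) + (5/7)·(25/4) = 193/28.

193/28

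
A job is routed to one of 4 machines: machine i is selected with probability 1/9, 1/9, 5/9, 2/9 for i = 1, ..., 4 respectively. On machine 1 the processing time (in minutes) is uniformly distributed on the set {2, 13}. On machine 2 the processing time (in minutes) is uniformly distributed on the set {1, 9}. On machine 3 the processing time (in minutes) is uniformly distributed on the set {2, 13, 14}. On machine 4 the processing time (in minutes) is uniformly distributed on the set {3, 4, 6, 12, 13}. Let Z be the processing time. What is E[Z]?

2281/270

E[Z | machine 1] = (2+13)/2 = 15/2.
E[Z | machine 2] = (1+9)/2 = 5.
E[Z | machine 3] = (2+13+14)/3 = 29/3.
E[Z | machine 4] = (3+4+6+12+13)/5 = 38/5.
E[Z] = (1/9)·(15/2) + (1/9)·(5) + (5/9)·(29/3) + (2/9)·(38/5) = 2281/270.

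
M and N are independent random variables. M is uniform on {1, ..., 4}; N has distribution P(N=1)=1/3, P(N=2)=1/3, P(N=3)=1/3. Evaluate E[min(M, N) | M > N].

P(M > N) = 1/2.
Summing min(M,N)·P(x,y) over outcomes with M > N gives 5/6.
E[min(M, N) | M > N] = (5/6) / (1/2) = 5/3.

5/3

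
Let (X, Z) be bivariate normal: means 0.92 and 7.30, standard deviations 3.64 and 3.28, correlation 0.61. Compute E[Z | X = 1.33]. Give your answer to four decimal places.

7.5254

E[Z | X=x] = μ_Z + ρ(σ_Z/σ_X)(x − μ_X) for jointly normal variables.
E[Z | X=1.33] = 7.30 + (0.61)·(3.28/3.64)·(1.33 − (0.92)) = 7.30 + (0.54967)·(0.41) = 7.5254.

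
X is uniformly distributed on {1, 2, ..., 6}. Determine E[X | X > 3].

5

Given X > 3, X is equally likely to be any of {4, 5, 6}.
E[X | X > 3] = (4 + 5 + 6) / 3 = 5.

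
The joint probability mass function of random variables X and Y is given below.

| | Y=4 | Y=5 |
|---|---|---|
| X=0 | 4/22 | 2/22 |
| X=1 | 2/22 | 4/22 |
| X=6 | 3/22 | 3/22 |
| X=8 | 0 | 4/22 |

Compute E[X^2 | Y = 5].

368/13

P(Y = 5) = 13/22.
Σ X^2·P over the event = 0·(2/22) + 1·(4/22) + 36·(3/22) + 64·(4/22) = 184/11.
E[X^2 | Y = 5] = (184/11) / (13/22) = 368/13.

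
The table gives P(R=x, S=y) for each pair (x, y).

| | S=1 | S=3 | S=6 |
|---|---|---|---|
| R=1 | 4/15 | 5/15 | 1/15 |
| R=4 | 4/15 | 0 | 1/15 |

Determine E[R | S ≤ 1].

5/2

P(S ≤ 1) = 8/15.
Summing R·P(R=x,S=y) over the conditioning event gives 4/3.
E[R | S ≤ 1] = (4/3) / (8/15) = 5/2.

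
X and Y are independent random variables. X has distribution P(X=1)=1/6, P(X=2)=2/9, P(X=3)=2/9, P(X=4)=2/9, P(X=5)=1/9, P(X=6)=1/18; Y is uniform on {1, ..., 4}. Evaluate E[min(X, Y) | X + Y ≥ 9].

15/4

P(X + Y ≥ 9) = 1/18.
Summing min(X,Y)·P(x,y) over outcomes with X + Y ≥ 9 gives 5/24.
E[min(X, Y) | X + Y ≥ 9] = (5/24) / (1/18) = 15/4.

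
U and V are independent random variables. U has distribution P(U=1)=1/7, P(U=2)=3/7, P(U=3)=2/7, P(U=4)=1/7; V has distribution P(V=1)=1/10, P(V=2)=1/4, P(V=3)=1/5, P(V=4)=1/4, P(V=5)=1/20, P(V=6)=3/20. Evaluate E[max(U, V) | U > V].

P(U > V) = 31/140.
Summing max(U,V)·P(x,y) over outcomes with U > V gives 7/10.
E[max(U, V) | U > V] = (7/10) / (31/140) = 98/31.

98/31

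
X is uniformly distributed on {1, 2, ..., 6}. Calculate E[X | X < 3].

Given X < 3, X is equally likely to be any of {1, 2}.
E[X | X < 3] = (1 + 2) / 2 = 3/2.

3/2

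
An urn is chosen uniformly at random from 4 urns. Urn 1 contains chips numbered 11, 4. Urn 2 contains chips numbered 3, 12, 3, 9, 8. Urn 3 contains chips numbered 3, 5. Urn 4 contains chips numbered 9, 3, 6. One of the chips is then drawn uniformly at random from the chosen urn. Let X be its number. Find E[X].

E[X | urn 1] = (11+4)/2 = 15/2.
E[X | urn 2] = (3+12+3+9+8)/5 = 7.
E[X | urn 3] = (3+5)/2 = 4.
E[X | urn 4] = (9+3+6)/3 = 6.
By the law of total expectation,
E[X] = (1/4)·(15/2) + (1/4)·(7) + (1/4)·(4) + (1/4)·(6) = 49/8.

49/8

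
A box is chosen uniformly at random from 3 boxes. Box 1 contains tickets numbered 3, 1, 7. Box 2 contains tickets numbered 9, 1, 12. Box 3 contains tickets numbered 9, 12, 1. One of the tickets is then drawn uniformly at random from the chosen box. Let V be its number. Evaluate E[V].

E[V | box 1] = (3+1+7)/3 = 11/3.
E[V | box 2] = (9+1+12)/3 = 22/3.
E[V | box 3] = (9+12+1)/3 = 22/3.
By the law of total expectation,
E[V] = (1/3)·(11/3) + (1/3)·(22/3) + (1/3)·(22/3) = 55/9.

55/9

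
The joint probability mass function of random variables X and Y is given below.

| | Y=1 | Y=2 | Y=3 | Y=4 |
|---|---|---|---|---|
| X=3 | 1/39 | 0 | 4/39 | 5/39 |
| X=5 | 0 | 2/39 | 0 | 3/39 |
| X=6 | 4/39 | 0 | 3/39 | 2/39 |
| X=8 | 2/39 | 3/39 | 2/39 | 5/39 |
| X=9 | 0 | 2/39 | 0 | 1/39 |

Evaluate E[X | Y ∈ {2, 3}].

P(Y ∈ {2, 3}) = 16/39.
Summing X·P(X=x,Y=y) over the conditioning event gives 98/39.
E[X | Y ∈ {2, 3}] = (98/39) / (16/39) = 49/8.

49/8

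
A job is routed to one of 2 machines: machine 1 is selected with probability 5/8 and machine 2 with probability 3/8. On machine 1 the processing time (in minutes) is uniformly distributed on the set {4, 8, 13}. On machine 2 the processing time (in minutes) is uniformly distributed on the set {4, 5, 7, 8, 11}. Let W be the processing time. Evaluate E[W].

47/6

E[W | machine 1] = (4+8+13)/3 = 25/3.
E[W | machine 2] = (4+5+7+8+11)/5 = 7.
E[W] = (5/8)·(25/3) + (3/8)·(7) = 47/6.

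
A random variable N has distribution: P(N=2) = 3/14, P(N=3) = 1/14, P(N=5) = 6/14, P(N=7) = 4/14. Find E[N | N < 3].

P(N < 3) = 3/14.
Σ over the event: 2·3/14 = 3/7.
E[N | N < 3] = (3/7) / (3/14) = 2.

2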